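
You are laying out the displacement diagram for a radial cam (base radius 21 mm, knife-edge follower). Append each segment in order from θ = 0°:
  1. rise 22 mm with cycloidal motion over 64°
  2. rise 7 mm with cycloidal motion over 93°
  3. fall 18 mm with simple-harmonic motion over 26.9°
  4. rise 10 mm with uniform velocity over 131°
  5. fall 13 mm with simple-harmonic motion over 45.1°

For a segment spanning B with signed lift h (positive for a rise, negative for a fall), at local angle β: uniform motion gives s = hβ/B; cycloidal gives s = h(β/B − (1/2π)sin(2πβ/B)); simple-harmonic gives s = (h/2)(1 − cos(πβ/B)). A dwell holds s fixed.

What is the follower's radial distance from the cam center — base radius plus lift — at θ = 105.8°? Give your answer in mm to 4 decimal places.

seg 1 [0°–64°] cycloidal, h=22: full span → s += 22 → s = 22.0000
seg 2 [64°–157°] cycloidal, h=7: θ=105.8° here. β=41.8, B=93. 7·(0.4495 − sin(2π·0.4495)/(2π)) = 2.7984 → s = 24.7984
radial distance = base radius + s = 21 + 24.7984 = 45.7984

45.7984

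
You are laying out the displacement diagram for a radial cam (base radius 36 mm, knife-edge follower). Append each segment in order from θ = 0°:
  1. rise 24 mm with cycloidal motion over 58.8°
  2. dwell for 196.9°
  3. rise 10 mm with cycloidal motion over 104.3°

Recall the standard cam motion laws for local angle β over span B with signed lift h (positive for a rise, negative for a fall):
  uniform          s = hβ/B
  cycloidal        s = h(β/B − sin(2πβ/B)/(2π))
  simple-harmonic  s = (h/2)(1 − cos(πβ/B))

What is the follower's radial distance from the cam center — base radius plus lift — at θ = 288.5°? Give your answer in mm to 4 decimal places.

seg 1 [0°–58.8°] cycloidal, h=24: full span → s += 24 → s = 24.0000
seg 2 [58.8°–255.7°] dwell: s stays 24.0000
seg 3 [255.7°–360°] cycloidal, h=10: θ=288.5° here. β=32.8, B=104.3. 10·(0.3145 − sin(2π·0.3145)/(2π)) = 1.6821 → s = 25.6821
radial distance = base radius + s = 36 + 25.6821 = 61.6821

61.6821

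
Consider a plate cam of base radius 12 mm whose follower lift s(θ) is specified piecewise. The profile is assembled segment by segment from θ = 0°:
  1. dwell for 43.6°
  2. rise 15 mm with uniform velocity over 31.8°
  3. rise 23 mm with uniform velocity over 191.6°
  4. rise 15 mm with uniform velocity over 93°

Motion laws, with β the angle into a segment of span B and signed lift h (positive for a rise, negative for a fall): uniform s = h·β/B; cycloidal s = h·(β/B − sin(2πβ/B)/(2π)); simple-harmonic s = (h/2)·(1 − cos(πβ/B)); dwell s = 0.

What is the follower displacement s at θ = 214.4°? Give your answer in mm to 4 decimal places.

seg 1 [0°–43.6°] dwell: s stays 0.0000
seg 2 [43.6°–75.4°] uniform, h=15: full span → s += 15 → s = 15.0000
seg 3 [75.4°–267°] uniform, h=23: θ=214.4° here. β=139, B=191.6. 23·139/191.6 = 16.6858 → s = 31.6858

31.6858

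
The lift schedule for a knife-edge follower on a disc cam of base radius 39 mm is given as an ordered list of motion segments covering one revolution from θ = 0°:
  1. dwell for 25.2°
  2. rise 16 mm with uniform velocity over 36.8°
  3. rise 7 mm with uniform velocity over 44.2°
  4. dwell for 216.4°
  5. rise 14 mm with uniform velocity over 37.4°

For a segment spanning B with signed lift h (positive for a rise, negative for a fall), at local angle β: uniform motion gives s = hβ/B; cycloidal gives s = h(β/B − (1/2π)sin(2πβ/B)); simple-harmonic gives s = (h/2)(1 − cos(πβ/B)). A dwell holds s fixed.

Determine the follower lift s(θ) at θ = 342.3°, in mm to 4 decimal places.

seg 1 [0°–25.2°] dwell: s stays 0.0000
seg 2 [25.2°–62°] uniform, h=16: full span → s += 16 → s = 16.0000
seg 3 [62°–106.2°] uniform, h=7: full span → s += 7 → s = 23.0000
seg 4 [106.2°–322.6°] dwell: s stays 23.0000
seg 5 [322.6°–360°] uniform, h=14: θ=342.3° here. β=19.7, B=37.4. 14·19.7/37.4 = 7.3743 → s = 30.3743

30.3743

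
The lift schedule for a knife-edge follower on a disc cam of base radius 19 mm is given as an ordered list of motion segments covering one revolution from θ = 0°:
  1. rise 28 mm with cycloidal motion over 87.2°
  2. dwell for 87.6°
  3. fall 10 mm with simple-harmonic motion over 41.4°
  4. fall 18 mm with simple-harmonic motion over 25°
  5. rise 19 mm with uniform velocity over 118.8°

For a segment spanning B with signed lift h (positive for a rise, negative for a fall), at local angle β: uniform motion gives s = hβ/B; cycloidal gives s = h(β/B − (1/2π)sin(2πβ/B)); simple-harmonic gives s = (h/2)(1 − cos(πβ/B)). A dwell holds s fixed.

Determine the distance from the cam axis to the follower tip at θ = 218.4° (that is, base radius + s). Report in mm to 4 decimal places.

seg 1 [0°–87.2°] cycloidal, h=28: full span → s += 28 → s = 28.0000
seg 2 [87.2°–174.8°] dwell: s stays 28.0000
seg 3 [174.8°–216.2°] simple-harmonic, h=-10: full span → s += -10 → s = 18.0000
seg 4 [216.2°–241.2°] simple-harmonic, h=-18: θ=218.4° here. β=2.2, B=25. -18/2·(1 − cos(π·0.0880)) = -0.3418 → s = 17.6582
radial distance = base radius + s = 19 + 17.6582 = 36.6582

36.6582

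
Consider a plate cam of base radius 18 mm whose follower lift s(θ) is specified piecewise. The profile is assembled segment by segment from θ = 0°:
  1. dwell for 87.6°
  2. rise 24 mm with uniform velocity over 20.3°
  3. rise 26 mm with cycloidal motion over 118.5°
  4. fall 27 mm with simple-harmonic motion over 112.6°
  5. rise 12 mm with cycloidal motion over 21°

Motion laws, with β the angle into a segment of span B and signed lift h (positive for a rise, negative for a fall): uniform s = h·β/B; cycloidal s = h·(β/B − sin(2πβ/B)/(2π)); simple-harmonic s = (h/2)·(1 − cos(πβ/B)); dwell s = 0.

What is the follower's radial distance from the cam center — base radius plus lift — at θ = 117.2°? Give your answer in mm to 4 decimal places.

seg 1 [0°–87.6°] dwell: s stays 0.0000
seg 2 [87.6°–107.9°] uniform, h=24: full span → s += 24 → s = 24.0000
seg 3 [107.9°–226.4°] cycloidal, h=26: θ=117.2° here. β=9.3, B=118.5. 26·(0.0785 − sin(2π·0.0785)/(2π)) = 0.0817 → s = 24.0817
radial distance = base radius + s = 18 + 24.0817 = 42.0817

42.0817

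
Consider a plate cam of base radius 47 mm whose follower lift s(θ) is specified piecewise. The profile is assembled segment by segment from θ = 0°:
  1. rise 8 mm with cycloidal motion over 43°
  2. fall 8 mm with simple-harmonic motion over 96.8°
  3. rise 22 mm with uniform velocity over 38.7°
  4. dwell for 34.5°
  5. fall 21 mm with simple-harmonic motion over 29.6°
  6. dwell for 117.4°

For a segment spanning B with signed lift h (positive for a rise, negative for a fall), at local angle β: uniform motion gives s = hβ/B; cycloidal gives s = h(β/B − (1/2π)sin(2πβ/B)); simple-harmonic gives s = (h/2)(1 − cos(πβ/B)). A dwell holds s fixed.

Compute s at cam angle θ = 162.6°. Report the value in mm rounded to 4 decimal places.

seg 1 [0°–43°] cycloidal, h=8: full span → s += 8 → s = 8.0000
seg 2 [43°–139.8°] simple-harmonic, h=-8: full span → s += -8 → s = 0.0000
seg 3 [139.8°–178.5°] uniform, h=22: θ=162.6° here. β=22.8, B=38.7. 22·22.8/38.7 = 12.9612 → s = 12.9612

12.9612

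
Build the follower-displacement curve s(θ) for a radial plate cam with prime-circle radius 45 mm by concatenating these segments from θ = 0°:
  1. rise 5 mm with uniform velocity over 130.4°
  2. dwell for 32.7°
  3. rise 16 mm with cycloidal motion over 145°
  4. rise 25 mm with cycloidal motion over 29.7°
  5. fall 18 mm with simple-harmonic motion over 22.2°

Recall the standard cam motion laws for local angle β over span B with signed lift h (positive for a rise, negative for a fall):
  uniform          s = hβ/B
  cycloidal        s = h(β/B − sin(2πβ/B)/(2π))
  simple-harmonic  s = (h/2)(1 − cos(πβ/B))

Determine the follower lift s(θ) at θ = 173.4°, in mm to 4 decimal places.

seg 1 [0°–130.4°] uniform, h=5: full span → s += 5 → s = 5.0000
seg 2 [130.4°–163.1°] dwell: s stays 5.0000
seg 3 [163.1°–308.1°] cycloidal, h=16: θ=173.4° here. β=10.3, B=145. 16·(0.0710 − sin(2π·0.0710)/(2π)) = 0.0374 → s = 5.0374

5.0374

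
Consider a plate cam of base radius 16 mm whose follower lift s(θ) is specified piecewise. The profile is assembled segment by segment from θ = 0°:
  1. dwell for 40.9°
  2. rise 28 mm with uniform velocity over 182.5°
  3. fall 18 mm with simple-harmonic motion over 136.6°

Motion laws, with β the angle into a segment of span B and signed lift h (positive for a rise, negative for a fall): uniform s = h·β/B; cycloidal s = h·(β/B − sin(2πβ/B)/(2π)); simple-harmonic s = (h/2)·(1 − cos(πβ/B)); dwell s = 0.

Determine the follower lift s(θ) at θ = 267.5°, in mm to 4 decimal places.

seg 1 [0°–40.9°] dwell: s stays 0.0000
seg 2 [40.9°–223.4°] uniform, h=28: full span → s += 28 → s = 28.0000
seg 3 [223.4°–360°] simple-harmonic, h=-18: θ=267.5° here. β=44.1, B=136.6. -18/2·(1 − cos(π·0.3228)) = -4.2456 → s = 23.7544

23.7544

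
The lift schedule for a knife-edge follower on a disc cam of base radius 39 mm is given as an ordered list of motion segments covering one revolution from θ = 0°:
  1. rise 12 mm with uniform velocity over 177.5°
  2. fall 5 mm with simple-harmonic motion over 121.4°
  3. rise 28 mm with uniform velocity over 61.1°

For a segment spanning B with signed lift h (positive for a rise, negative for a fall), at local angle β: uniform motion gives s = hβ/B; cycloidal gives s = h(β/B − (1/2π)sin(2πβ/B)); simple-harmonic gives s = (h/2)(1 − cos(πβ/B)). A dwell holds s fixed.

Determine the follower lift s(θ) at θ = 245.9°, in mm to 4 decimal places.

seg 1 [0°–177.5°] uniform, h=12: full span → s += 12 → s = 12.0000
seg 2 [177.5°–298.9°] simple-harmonic, h=-5: θ=245.9° here. β=68.4, B=121.4. -5/2·(1 − cos(π·0.5634)) = -2.9949 → s = 9.0051

9.0051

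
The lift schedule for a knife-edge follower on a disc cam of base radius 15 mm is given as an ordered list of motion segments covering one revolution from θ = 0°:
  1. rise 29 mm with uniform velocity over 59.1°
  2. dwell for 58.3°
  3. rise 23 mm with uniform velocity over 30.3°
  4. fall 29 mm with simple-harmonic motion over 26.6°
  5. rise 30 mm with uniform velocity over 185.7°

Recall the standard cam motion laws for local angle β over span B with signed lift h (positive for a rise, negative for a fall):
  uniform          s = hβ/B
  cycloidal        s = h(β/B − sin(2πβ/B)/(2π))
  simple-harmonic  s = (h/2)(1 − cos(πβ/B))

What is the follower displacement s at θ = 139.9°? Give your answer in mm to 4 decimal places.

seg 1 [0°–59.1°] uniform, h=29: full span → s += 29 → s = 29.0000
seg 2 [59.1°–117.4°] dwell: s stays 29.0000
seg 3 [117.4°–147.7°] uniform, h=23: θ=139.9° here. β=22.5, B=30.3. 23·22.5/30.3 = 17.0792 → s = 46.0792

46.0792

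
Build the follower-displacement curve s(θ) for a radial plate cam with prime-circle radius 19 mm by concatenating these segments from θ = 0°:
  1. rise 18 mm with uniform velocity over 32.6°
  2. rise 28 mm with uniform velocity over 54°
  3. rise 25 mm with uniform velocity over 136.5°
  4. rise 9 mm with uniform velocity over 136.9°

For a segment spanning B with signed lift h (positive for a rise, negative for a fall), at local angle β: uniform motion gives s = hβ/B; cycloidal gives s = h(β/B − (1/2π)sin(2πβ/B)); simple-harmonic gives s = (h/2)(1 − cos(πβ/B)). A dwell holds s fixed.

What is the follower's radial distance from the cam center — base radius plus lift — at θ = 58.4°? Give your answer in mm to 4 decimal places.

seg 1 [0°–32.6°] uniform, h=18: full span → s += 18 → s = 18.0000
seg 2 [32.6°–86.6°] uniform, h=28: θ=58.4° here. β=25.8, B=54. 28·25.8/54 = 13.3778 → s = 31.3778
radial distance = base radius + s = 19 + 31.3778 = 50.3778

50.3778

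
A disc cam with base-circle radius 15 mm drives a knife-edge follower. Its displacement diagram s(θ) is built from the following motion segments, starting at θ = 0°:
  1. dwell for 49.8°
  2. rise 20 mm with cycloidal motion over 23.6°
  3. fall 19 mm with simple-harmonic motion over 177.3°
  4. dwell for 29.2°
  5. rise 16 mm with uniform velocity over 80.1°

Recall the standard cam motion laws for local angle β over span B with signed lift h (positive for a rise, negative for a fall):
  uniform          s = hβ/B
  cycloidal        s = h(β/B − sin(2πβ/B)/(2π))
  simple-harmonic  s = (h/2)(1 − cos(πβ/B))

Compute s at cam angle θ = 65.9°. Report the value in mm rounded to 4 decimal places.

seg 1 [0°–49.8°] dwell: s stays 0.0000
seg 2 [49.8°–73.4°] cycloidal, h=20: θ=65.9° here. β=16.1, B=23.6. 20·(0.6822 − sin(2π·0.6822)/(2π)) = 16.5427 → s = 16.5427

16.5427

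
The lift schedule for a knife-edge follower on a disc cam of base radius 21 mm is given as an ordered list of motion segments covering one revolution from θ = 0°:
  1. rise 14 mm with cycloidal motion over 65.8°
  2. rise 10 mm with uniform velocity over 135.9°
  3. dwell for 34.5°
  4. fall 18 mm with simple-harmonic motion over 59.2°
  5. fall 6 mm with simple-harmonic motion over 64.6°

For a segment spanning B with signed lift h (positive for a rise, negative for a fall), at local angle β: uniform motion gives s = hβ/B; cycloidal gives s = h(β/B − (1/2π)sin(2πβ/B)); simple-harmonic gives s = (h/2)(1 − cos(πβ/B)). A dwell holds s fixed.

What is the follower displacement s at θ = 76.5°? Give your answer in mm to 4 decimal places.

seg 1 [0°–65.8°] cycloidal, h=14: full span → s += 14 → s = 14.0000
seg 2 [65.8°–201.7°] uniform, h=10: θ=76.5° here. β=10.7, B=135.9. 10·10.7/135.9 = 0.7873 → s = 14.7873

14.7873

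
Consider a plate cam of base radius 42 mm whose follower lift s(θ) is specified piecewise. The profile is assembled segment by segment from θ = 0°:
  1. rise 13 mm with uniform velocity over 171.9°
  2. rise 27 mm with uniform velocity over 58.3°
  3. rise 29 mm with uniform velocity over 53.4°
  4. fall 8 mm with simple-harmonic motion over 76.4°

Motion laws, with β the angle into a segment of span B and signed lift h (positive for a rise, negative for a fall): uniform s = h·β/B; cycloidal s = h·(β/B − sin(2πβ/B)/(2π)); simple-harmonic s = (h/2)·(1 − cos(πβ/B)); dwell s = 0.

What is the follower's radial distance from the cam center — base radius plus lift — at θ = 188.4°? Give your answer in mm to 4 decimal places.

seg 1 [0°–171.9°] uniform, h=13: full span → s += 13 → s = 13.0000
seg 2 [171.9°–230.2°] uniform, h=27: θ=188.4° here. β=16.5, B=58.3. 27·16.5/58.3 = 7.6415 → s = 20.6415
radial distance = base radius + s = 42 + 20.6415 = 62.6415

62.6415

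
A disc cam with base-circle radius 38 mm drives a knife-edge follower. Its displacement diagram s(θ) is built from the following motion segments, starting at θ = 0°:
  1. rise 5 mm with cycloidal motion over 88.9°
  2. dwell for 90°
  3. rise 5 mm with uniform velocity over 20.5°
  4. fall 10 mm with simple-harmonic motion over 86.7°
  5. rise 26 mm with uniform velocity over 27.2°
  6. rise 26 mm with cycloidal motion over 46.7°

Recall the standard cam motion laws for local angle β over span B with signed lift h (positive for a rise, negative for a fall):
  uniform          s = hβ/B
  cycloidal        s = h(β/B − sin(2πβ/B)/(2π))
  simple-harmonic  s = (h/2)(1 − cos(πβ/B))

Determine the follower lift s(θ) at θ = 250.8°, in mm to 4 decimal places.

seg 1 [0°–88.9°] cycloidal, h=5: full span → s += 5 → s = 5.0000
seg 2 [88.9°–178.9°] dwell: s stays 5.0000
seg 3 [178.9°–199.4°] uniform, h=5: full span → s += 5 → s = 10.0000
seg 4 [199.4°–286.1°] simple-harmonic, h=-10: θ=250.8° here. β=51.4, B=86.7. -10/2·(1 − cos(π·0.5928)) = -6.4379 → s = 3.5621

3.5621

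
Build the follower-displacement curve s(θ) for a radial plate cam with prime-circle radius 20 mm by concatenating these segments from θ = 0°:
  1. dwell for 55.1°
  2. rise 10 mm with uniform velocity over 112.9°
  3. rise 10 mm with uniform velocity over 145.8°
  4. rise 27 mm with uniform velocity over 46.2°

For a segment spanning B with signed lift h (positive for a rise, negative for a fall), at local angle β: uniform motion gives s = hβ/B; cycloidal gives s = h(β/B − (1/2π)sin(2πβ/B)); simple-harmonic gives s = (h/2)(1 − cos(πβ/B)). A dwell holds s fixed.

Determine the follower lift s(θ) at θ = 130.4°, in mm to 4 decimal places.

seg 1 [0°–55.1°] dwell: s stays 0.0000
seg 2 [55.1°–168°] uniform, h=10: θ=130.4° here. β=75.3, B=112.9. 10·75.3/112.9 = 6.6696 → s = 6.6696

6.6696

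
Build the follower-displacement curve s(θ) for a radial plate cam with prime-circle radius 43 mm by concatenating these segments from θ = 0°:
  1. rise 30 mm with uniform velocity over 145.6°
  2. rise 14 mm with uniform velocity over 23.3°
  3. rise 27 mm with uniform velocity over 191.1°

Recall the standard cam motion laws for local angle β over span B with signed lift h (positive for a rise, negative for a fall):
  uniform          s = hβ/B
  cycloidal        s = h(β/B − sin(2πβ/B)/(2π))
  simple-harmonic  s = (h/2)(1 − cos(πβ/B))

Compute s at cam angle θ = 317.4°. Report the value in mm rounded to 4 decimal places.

seg 1 [0°–145.6°] uniform, h=30: full span → s += 30 → s = 30.0000
seg 2 [145.6°–168.9°] uniform, h=14: full span → s += 14 → s = 44.0000
seg 3 [168.9°–360°] uniform, h=27: θ=317.4° here. β=148.5, B=191.1. 27·148.5/191.1 = 20.9812 → s = 64.9812

64.9812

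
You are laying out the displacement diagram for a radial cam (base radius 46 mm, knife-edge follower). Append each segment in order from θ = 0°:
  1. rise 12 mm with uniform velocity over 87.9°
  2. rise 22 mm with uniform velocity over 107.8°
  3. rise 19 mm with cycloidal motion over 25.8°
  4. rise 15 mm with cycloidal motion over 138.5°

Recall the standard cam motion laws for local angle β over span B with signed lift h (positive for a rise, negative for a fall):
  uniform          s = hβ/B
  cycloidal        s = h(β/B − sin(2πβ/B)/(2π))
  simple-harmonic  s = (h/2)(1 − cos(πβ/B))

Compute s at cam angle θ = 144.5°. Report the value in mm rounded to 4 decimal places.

seg 1 [0°–87.9°] uniform, h=12: full span → s += 12 → s = 12.0000
seg 2 [87.9°–195.7°] uniform, h=22: θ=144.5° here. β=56.6, B=107.8. 22·56.6/107.8 = 11.5510 → s = 23.5510

23.5510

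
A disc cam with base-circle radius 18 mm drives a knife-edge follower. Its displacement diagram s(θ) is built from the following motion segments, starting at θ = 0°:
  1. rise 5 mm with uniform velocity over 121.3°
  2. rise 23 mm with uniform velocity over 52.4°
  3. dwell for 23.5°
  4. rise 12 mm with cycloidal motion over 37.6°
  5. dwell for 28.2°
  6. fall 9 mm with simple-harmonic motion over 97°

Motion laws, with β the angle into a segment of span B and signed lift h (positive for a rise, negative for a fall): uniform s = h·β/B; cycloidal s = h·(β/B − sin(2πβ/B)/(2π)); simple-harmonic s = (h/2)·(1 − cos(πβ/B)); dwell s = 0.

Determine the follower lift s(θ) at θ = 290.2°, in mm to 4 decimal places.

seg 1 [0°–121.3°] uniform, h=5: full span → s += 5 → s = 5.0000
seg 2 [121.3°–173.7°] uniform, h=23: full span → s += 23 → s = 28.0000
seg 3 [173.7°–197.2°] dwell: s stays 28.0000
seg 4 [197.2°–234.8°] cycloidal, h=12: full span → s += 12 → s = 40.0000
seg 5 [234.8°–263°] dwell: s stays 40.0000
seg 6 [263°–360°] simple-harmonic, h=-9: θ=290.2° here. β=27.2, B=97. -9/2·(1 − cos(π·0.2804)) = -1.6361 → s = 38.3639

38.3639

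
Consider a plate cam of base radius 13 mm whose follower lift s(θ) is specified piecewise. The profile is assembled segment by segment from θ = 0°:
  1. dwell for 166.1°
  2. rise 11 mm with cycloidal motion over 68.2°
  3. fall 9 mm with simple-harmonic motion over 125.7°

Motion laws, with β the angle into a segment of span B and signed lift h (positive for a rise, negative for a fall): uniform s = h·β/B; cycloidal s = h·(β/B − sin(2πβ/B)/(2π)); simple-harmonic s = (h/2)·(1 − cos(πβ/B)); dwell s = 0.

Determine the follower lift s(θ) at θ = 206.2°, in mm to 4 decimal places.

seg 1 [0°–166.1°] dwell: s stays 0.0000
seg 2 [166.1°–234.3°] cycloidal, h=11: θ=206.2° here. β=40.1, B=68.2. 11·(0.5880 − sin(2π·0.5880)/(2π)) = 7.3869 → s = 7.3869

7.3869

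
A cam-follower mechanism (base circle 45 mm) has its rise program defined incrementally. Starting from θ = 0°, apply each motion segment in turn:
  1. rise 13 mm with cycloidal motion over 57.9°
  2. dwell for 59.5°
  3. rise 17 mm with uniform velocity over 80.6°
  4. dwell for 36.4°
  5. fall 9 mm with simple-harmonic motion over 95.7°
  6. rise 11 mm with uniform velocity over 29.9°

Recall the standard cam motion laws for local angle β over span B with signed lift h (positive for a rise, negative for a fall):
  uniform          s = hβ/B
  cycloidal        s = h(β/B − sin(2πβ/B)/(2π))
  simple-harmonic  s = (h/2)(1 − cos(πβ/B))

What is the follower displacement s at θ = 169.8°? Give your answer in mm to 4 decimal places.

seg 1 [0°–57.9°] cycloidal, h=13: full span → s += 13 → s = 13.0000
seg 2 [57.9°–117.4°] dwell: s stays 13.0000
seg 3 [117.4°–198°] uniform, h=17: θ=169.8° here. β=52.4, B=80.6. 17·52.4/80.6 = 11.0521 → s = 24.0521

24.0521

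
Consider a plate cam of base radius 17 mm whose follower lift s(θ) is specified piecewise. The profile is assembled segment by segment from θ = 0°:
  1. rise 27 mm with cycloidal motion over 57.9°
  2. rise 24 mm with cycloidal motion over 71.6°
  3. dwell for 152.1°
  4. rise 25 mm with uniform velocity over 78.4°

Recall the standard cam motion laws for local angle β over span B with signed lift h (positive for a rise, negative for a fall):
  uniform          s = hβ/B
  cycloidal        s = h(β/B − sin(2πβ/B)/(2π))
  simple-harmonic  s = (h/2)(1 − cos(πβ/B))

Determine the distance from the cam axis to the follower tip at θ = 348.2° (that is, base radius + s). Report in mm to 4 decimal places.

seg 1 [0°–57.9°] cycloidal, h=27: full span → s += 27 → s = 27.0000
seg 2 [57.9°–129.5°] cycloidal, h=24: full span → s += 24 → s = 51.0000
seg 3 [129.5°–281.6°] dwell: s stays 51.0000
seg 4 [281.6°–360°] uniform, h=25: θ=348.2° here. β=66.6, B=78.4. 25·66.6/78.4 = 21.2372 → s = 72.2372
radial distance = base radius + s = 17 + 72.2372 = 89.2372

89.2372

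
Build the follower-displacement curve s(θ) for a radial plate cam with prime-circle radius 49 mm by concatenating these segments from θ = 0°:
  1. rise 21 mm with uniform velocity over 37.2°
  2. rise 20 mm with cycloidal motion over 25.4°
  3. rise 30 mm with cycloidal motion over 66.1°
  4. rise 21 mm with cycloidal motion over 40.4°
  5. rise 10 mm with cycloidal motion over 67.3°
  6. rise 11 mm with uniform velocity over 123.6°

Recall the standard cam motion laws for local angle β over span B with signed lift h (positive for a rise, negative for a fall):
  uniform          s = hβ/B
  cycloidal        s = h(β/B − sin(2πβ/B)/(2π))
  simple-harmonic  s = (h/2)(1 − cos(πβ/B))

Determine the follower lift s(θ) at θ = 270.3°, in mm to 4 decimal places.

seg 1 [0°–37.2°] uniform, h=21: full span → s += 21 → s = 21.0000
seg 2 [37.2°–62.6°] cycloidal, h=20: full span → s += 20 → s = 41.0000
seg 3 [62.6°–128.7°] cycloidal, h=30: full span → s += 30 → s = 71.0000
seg 4 [128.7°–169.1°] cycloidal, h=21: full span → s += 21 → s = 92.0000
seg 5 [169.1°–236.4°] cycloidal, h=10: full span → s += 10 → s = 102.0000
seg 6 [236.4°–360°] uniform, h=11: θ=270.3° here. β=33.9, B=123.6. 11·33.9/123.6 = 3.0170 → s = 105.0170

105.0170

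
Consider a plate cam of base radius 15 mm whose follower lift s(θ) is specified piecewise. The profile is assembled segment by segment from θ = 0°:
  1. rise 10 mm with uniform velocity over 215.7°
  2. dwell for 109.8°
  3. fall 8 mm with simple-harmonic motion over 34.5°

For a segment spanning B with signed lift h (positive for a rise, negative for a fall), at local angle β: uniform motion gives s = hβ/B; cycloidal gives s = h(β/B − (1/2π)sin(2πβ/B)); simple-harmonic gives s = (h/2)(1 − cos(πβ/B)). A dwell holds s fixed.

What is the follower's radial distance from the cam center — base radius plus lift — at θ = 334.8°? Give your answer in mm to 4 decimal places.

seg 1 [0°–215.7°] uniform, h=10: full span → s += 10 → s = 10.0000
seg 2 [215.7°–325.5°] dwell: s stays 10.0000
seg 3 [325.5°–360°] simple-harmonic, h=-8: θ=334.8° here. β=9.3, B=34.5. -8/2·(1 − cos(π·0.2696)) = -1.3507 → s = 8.6493
radial distance = base radius + s = 15 + 8.6493 = 23.6493

23.6493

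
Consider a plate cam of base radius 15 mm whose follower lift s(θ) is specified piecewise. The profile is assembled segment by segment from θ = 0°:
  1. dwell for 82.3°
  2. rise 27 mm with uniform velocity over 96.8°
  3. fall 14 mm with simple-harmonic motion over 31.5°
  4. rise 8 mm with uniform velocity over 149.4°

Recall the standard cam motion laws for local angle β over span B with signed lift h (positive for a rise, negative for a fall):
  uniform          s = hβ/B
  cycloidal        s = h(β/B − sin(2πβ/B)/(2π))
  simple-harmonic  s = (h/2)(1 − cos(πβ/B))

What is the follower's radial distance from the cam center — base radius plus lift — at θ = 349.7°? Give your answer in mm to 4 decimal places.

seg 1 [0°–82.3°] dwell: s stays 0.0000
seg 2 [82.3°–179.1°] uniform, h=27: full span → s += 27 → s = 27.0000
seg 3 [179.1°–210.6°] simple-harmonic, h=-14: full span → s += -14 → s = 13.0000
seg 4 [210.6°–360°] uniform, h=8: θ=349.7° here. β=139.1, B=149.4. 8·139.1/149.4 = 7.4485 → s = 20.4485
radial distance = base radius + s = 15 + 20.4485 = 35.4485

35.4485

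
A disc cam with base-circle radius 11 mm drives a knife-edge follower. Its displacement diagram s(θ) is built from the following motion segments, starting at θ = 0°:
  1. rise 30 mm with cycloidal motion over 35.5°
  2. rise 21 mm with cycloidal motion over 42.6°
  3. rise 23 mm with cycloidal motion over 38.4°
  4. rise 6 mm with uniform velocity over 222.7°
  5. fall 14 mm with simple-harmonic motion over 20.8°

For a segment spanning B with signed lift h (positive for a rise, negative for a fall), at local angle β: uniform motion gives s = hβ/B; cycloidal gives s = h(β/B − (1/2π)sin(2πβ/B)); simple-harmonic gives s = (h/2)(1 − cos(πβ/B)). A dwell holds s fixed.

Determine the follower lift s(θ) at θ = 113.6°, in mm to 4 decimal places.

seg 1 [0°–35.5°] cycloidal, h=30: full span → s += 30 → s = 30.0000
seg 2 [35.5°–78.1°] cycloidal, h=21: full span → s += 21 → s = 51.0000
seg 3 [78.1°–116.5°] cycloidal, h=23: θ=113.6° here. β=35.5, B=38.4. 23·(0.9245 − sin(2π·0.9245)/(2π)) = 22.9355 → s = 73.9355

73.9355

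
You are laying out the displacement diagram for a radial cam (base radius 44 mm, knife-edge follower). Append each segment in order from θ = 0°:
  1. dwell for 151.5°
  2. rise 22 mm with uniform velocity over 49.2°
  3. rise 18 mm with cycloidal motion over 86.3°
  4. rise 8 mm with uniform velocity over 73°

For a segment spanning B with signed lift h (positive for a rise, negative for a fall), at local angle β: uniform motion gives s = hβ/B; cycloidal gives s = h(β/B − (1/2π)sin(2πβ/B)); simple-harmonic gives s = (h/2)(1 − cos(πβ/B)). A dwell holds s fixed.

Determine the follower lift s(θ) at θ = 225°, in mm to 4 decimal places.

seg 1 [0°–151.5°] dwell: s stays 0.0000
seg 2 [151.5°–200.7°] uniform, h=22: full span → s += 22 → s = 22.0000
seg 3 [200.7°–287°] cycloidal, h=18: θ=225° here. β=24.3, B=86.3. 18·(0.2816 − sin(2π·0.2816)/(2π)) = 2.2598 → s = 24.2598

24.2598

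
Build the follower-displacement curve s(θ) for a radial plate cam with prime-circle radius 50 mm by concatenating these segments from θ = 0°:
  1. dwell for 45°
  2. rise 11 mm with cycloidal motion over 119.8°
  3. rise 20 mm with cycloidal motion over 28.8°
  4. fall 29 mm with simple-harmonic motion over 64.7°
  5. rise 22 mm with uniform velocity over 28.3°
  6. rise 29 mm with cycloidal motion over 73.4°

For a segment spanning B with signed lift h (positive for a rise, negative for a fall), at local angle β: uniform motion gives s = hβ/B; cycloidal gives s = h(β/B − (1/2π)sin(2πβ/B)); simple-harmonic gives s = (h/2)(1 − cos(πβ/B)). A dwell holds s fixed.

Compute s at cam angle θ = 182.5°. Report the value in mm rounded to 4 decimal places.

seg 1 [0°–45°] dwell: s stays 0.0000
seg 2 [45°–164.8°] cycloidal, h=11: full span → s += 11 → s = 11.0000
seg 3 [164.8°–193.6°] cycloidal, h=20: θ=182.5° here. β=17.7, B=28.8. 20·(0.6146 − sin(2π·0.6146)/(2π)) = 14.3904 → s = 25.3904

25.3904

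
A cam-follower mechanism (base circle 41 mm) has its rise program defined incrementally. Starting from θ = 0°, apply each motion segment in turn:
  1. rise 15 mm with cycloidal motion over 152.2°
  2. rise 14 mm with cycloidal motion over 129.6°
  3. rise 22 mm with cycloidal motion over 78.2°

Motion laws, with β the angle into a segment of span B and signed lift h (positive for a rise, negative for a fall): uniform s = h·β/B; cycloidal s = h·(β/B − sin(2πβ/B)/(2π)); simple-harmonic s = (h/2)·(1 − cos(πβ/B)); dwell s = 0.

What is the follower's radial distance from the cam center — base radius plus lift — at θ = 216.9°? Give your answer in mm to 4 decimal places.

seg 1 [0°–152.2°] cycloidal, h=15: full span → s += 15 → s = 15.0000
seg 2 [152.2°–281.8°] cycloidal, h=14: θ=216.9° here. β=64.7, B=129.6. 14·(0.4992 − sin(2π·0.4992)/(2π)) = 6.9784 → s = 21.9784
radial distance = base radius + s = 41 + 21.9784 = 62.9784

62.9784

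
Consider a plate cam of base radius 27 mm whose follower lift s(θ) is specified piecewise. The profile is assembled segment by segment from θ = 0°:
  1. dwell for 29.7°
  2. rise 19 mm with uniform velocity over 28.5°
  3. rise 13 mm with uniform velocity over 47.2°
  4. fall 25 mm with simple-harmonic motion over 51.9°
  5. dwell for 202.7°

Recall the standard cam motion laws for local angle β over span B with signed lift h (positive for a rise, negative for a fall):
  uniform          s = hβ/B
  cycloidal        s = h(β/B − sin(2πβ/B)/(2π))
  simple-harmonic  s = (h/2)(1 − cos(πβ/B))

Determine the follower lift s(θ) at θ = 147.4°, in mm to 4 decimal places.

seg 1 [0°–29.7°] dwell: s stays 0.0000
seg 2 [29.7°–58.2°] uniform, h=19: full span → s += 19 → s = 19.0000
seg 3 [58.2°–105.4°] uniform, h=13: full span → s += 13 → s = 32.0000
seg 4 [105.4°–157.3°] simple-harmonic, h=-25: θ=147.4° here. β=42, B=51.9. -25/2·(1 − cos(π·0.8092)) = -22.8219 → s = 9.1781

9.1781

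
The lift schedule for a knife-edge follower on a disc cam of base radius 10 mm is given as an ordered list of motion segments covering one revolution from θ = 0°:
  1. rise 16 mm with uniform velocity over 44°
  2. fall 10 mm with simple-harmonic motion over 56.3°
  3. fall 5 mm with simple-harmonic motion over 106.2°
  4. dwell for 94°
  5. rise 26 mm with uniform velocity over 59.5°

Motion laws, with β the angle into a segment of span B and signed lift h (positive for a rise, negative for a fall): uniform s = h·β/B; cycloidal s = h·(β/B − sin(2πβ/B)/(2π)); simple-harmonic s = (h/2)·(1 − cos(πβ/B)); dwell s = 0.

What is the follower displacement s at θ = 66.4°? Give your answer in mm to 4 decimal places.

seg 1 [0°–44°] uniform, h=16: full span → s += 16 → s = 16.0000
seg 2 [44°–100.3°] simple-harmonic, h=-10: θ=66.4° here. β=22.4, B=56.3. -10/2·(1 − cos(π·0.3979)) = -3.4231 → s = 12.5769

12.5769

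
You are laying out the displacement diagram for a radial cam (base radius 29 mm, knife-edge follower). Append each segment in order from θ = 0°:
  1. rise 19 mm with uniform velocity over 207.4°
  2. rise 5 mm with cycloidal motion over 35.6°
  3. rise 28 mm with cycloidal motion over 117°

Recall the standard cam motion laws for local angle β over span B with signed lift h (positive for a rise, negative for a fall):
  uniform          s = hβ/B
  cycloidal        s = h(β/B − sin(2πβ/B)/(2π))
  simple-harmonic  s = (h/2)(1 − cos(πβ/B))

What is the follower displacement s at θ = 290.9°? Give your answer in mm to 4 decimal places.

seg 1 [0°–207.4°] uniform, h=19: full span → s += 19 → s = 19.0000
seg 2 [207.4°–243°] cycloidal, h=5: full span → s += 5 → s = 24.0000
seg 3 [243°–360°] cycloidal, h=28: θ=290.9° here. β=47.9, B=117. 28·(0.4094 − sin(2π·0.4094)/(2π)) = 9.0613 → s = 33.0613

33.0613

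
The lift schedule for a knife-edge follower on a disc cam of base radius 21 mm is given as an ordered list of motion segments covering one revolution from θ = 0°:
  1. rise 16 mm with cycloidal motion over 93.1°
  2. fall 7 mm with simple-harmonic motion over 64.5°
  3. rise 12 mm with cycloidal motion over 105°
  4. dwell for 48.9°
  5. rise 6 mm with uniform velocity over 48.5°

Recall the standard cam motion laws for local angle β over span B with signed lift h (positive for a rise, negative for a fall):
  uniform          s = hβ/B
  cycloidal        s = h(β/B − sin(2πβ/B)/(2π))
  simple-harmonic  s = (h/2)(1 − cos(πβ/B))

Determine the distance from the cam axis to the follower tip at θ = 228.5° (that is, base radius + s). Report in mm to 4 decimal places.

seg 1 [0°–93.1°] cycloidal, h=16: full span → s += 16 → s = 16.0000
seg 2 [93.1°–157.6°] simple-harmonic, h=-7: full span → s += -7 → s = 9.0000
seg 3 [157.6°–262.6°] cycloidal, h=12: θ=228.5° here. β=70.9, B=105. 12·(0.6752 − sin(2π·0.6752)/(2π)) = 9.8058 → s = 18.8058
radial distance = base radius + s = 21 + 18.8058 = 39.8058

39.8058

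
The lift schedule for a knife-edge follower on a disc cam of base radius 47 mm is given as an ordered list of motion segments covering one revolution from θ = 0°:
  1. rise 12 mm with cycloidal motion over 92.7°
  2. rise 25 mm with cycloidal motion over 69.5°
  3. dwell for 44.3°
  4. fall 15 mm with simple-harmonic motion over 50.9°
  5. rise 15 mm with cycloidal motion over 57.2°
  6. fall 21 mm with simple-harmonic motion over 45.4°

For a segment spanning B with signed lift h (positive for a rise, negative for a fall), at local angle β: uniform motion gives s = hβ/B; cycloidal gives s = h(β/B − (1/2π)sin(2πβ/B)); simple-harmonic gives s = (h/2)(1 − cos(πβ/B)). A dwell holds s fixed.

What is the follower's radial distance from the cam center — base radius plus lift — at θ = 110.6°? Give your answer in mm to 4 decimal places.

seg 1 [0°–92.7°] cycloidal, h=12: full span → s += 12 → s = 12.0000
seg 2 [92.7°–162.2°] cycloidal, h=25: θ=110.6° here. β=17.9, B=69.5. 25·(0.2576 − sin(2π·0.2576)/(2π)) = 2.4645 → s = 14.4645
radial distance = base radius + s = 47 + 14.4645 = 61.4645

61.4645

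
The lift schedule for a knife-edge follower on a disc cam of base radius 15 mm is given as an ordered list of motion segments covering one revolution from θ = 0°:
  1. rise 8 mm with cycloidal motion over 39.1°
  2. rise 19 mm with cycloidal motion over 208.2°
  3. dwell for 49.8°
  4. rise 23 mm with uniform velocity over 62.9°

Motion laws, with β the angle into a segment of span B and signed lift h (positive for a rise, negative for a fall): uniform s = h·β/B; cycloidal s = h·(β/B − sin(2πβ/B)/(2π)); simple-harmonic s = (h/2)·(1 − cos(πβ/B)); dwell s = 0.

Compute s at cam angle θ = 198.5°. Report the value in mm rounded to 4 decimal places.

seg 1 [0°–39.1°] cycloidal, h=8: full span → s += 8 → s = 8.0000
seg 2 [39.1°–247.3°] cycloidal, h=19: θ=198.5° here. β=159.4, B=208.2. 19·(0.7656 − sin(2π·0.7656)/(2π)) = 17.5560 → s = 25.5560

25.5560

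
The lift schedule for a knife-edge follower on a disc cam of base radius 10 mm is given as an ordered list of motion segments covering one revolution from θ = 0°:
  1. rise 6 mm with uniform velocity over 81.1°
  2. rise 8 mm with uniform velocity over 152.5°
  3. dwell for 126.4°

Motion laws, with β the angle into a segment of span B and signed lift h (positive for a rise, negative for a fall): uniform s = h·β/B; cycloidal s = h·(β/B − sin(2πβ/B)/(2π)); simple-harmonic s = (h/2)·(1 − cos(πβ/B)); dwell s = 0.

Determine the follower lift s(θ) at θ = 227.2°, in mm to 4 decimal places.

seg 1 [0°–81.1°] uniform, h=6: full span → s += 6 → s = 6.0000
seg 2 [81.1°–233.6°] uniform, h=8: θ=227.2° here. β=146.1, B=152.5. 8·146.1/152.5 = 7.6643 → s = 13.6643

13.6643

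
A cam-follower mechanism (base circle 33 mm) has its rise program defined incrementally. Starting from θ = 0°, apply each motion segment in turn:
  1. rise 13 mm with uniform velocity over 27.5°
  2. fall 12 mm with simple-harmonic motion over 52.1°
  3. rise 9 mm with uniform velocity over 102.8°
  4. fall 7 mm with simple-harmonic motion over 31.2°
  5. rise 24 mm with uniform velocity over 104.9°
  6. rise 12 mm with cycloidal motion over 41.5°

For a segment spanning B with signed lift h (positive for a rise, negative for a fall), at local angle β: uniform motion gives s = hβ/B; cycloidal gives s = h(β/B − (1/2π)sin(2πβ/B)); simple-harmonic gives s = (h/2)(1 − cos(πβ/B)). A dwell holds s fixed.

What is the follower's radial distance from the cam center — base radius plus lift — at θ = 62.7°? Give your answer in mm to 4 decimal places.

seg 1 [0°–27.5°] uniform, h=13: full span → s += 13 → s = 13.0000
seg 2 [27.5°–79.6°] simple-harmonic, h=-12: θ=62.7° here. β=35.2, B=52.1. -12/2·(1 − cos(π·0.6756)) = -9.1450 → s = 3.8550
radial distance = base radius + s = 33 + 3.8550 = 36.8550

36.8550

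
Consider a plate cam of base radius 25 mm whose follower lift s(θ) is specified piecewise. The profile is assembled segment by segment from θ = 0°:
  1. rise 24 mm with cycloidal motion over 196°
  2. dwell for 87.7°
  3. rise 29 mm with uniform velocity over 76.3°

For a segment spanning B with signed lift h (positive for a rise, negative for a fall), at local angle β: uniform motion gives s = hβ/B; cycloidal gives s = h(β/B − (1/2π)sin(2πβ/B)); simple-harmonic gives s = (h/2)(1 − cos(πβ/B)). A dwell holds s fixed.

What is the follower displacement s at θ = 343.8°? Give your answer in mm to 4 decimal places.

seg 1 [0°–196°] cycloidal, h=24: full span → s += 24 → s = 24.0000
seg 2 [196°–283.7°] dwell: s stays 24.0000
seg 3 [283.7°–360°] uniform, h=29: θ=343.8° here. β=60.1, B=76.3. 29·60.1/76.3 = 22.8427 → s = 46.8427

46.8427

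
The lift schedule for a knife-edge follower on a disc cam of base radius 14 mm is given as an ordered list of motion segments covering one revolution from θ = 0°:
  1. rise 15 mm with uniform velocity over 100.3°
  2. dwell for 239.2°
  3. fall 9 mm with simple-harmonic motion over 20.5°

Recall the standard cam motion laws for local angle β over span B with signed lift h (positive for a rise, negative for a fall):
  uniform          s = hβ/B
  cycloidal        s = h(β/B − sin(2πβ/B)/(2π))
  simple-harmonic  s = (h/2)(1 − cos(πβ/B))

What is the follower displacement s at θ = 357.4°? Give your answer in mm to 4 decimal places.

seg 1 [0°–100.3°] uniform, h=15: full span → s += 15 → s = 15.0000
seg 2 [100.3°–339.5°] dwell: s stays 15.0000
seg 3 [339.5°–360°] simple-harmonic, h=-9: θ=357.4° here. β=17.9, B=20.5. -9/2·(1 − cos(π·0.8732)) = -8.6475 → s = 6.3525

6.3525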